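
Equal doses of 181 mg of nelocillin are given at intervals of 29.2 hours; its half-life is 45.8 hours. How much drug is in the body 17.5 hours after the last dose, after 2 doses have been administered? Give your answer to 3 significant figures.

228 mg

The 2 doses were given 46.7, 17.5 hours ago.
Total = 181·(1/2)^(46.7/45.8) + 181·(1/2)^(17.5/45.8)
      = 89.276 + 138.89 ≈ 228.16 mg.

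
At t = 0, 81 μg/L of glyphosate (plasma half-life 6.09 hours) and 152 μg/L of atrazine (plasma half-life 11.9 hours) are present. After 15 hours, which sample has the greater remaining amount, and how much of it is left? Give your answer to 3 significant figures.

glyphosate: 81 × (1/2)^2.4631 ≈ 14.69 μg/L.
atrazine: 152 × (1/2)^1.2605 ≈ 63.445 μg/L.
Atrazine has more remaining, at ≈ 63.445 μg/L.

atrazine, 63.4 μg/L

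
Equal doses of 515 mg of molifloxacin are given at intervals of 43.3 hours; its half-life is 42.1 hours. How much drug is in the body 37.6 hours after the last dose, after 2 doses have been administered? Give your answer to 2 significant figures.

The 2 doses were given 80.9, 37.6 hours ago.
Total = 515·(1/2)^(80.9/42.1) + 515·(1/2)^(37.6/42.1)
      = 135.94 + 277.3 ≈ 413.24 mg.

410 mg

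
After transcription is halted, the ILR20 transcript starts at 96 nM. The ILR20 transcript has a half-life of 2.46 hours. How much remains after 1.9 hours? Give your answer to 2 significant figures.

Number of half-lives: n = 1.9/2.46 ≈ 0.77236.
Remaining = 96 × (1/2)^0.77236 = 96 × 0.58546 ≈ 56.204 nM.

56 nM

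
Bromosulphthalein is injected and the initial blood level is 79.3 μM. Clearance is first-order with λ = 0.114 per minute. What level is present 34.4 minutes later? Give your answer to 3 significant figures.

t½ = ln 2 / λ = 0.69315 / 0.114 ≈ 6.0802 minutes.
Number of half-lives: n = 34.4/6.0802 ≈ 5.6577.
Remaining = 79.3 × (1/2)^5.6577 = 79.3 × 0.019809 ≈ 1.5709 μM.

1.57 μM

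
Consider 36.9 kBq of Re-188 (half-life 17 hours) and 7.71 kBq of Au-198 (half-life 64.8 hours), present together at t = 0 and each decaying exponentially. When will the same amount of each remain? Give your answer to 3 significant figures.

Set 36.9·(1/2)^(t/17) = 7.71·(1/2)^(t/64.8).
Taking log₂: log₂(36.9/7.71) = t·(1/17 − 1/64.8).
log₂(4.786) = 2.2588; 1/17 − 1/64.8 = 0.043391.
t = 2.2588 / 0.043391 ≈ 52.057 hours.

52.1 hours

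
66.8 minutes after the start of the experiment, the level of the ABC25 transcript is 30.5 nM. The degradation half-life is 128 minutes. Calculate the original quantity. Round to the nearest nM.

44 nM

Number of half-lives elapsed: n = 66.8/128 ≈ 0.52187.
A₀ = A × 2^n = 30.5 × 2^0.52187 = 30.5 × 1.4358 ≈ 43.793 nM.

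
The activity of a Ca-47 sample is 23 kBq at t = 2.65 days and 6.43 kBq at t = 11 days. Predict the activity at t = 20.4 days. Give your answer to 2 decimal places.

Over Δt = 11 − 2.65 = 8.35 days, the level fell by a factor of 23/6.43 ≈ 3.577.
n = log₂(3.577) ≈ 1.8387 half-lives, so t½ = 8.35/1.8387 ≈ 4.5411 days.
From t = 11 to t = 20.4: 6.43 × (1/2)^((20.4−11)/4.5411) ≈ 1.5314 kBq.

1.53 kBq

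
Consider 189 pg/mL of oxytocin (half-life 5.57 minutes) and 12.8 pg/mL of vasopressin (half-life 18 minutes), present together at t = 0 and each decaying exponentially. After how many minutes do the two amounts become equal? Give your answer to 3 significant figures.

Set 189·(1/2)^(t/5.57) = 12.8·(1/2)^(t/18).
Taking log₂: log₂(189/12.8) = t·(1/5.57 − 1/18).
log₂(14.766) = 3.8842; 1/5.57 − 1/18 = 0.12398.
t = 3.8842 / 0.12398 ≈ 31.33 minutes.

31.3 minutes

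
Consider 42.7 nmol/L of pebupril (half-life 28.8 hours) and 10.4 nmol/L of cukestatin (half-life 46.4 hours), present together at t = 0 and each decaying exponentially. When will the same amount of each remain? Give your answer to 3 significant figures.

Set 42.7·(1/2)^(t/28.8) = 10.4·(1/2)^(t/46.4).
Taking log₂: log₂(42.7/10.4) = t·(1/28.8 − 1/46.4).
log₂(4.1058) = 2.0377; 1/28.8 − 1/46.4 = 0.01317.
t = 2.0377 / 0.01317 ≈ 154.71 hours.

155 hours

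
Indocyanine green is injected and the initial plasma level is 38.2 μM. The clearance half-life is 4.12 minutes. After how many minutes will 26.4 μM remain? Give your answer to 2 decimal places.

2.20 minutes

Fraction remaining = 26.4/38.2 ≈ 0.6911.
n = log₂(38.2/26.4) = ln(1.447)/ln 2 ≈ 0.53303 half-lives.
t = n × t½ = 0.53303 × 4.12 ≈ 2.1961 minutes.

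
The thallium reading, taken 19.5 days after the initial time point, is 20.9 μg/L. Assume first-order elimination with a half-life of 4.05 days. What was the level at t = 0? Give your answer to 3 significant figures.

Number of half-lives elapsed: n = 19.5/4.05 ≈ 4.8148.
A₀ = A × 2^n = 20.9 × 2^4.8148 = 20.9 × 28.145 ≈ 588.23 μg/L.

588 μg/L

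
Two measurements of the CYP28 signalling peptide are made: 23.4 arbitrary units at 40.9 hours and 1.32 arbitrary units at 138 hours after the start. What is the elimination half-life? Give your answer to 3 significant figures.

23.4 hours

Over Δt = 138 − 40.9 = 97.1 hours, the level fell by a factor of 23.4/1.32 ≈ 17.727.
n = log₂(17.727) ≈ 4.1479 half-lives, so t½ = 97.1/4.1479 ≈ 23.409 hours.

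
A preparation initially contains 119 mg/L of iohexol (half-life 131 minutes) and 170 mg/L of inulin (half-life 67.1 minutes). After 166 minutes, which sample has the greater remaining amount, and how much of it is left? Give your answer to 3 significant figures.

iohexol: 119 × (1/2)^1.2672 ≈ 49.441 mg/L.
inulin: 170 × (1/2)^2.4739 ≈ 30.6 mg/L.
Iohexol has more remaining, at ≈ 49.441 mg/L.

iohexol, 49.4 mg/L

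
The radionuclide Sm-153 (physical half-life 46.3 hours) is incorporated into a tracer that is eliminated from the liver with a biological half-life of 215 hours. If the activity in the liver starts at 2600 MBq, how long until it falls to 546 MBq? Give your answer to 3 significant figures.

1/t_eff = 1/t_phys + 1/t_biol = 1/46.3 + 1/215 = 0.026249 per hour.
t_eff = 46.3 × 215 / (46.3 + 215) ≈ 38.096 hours.
n = log₂(2600/546) ≈ 2.2515; t = 2.2515 × 38.096 ≈ 85.775 hours.

85.8 hours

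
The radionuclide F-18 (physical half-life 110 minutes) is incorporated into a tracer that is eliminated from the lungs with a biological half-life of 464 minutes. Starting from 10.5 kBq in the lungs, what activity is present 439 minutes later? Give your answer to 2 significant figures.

1/t_eff = 1/t_phys + 1/t_biol = 1/110 + 1/464 = 0.011246 per minute.
t_eff = 110 × 464 / (110 + 464) ≈ 88.92 minutes.
Remaining = 10.5 × (1/2)^(439/88.92) = 10.5 × (1/2)^4.937 ≈ 0.34276 kBq.

0.34 kBq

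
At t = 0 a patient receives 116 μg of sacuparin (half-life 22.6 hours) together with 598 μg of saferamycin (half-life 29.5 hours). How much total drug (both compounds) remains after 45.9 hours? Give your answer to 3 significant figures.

232 μg

sacuparin: 116 × (1/2)^(45.9/22.6) = 116 × (1/2)^2.031 ≈ 28.384 μg.
saferamycin: 598 × (1/2)^(45.9/29.5) = 598 × (1/2)^1.5559 ≈ 203.38 μg.
Total = 28.384 + 203.38 ≈ 231.77 μg.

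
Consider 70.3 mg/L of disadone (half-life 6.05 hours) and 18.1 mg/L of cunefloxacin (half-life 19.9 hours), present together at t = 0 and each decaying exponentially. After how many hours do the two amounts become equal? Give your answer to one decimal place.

Set 70.3·(1/2)^(t/6.05) = 18.1·(1/2)^(t/19.9).
Taking log₂: log₂(70.3/18.1) = t·(1/6.05 − 1/19.9).
log₂(3.884) = 1.9575; 1/6.05 − 1/19.9 = 0.11504.
t = 1.9575 / 0.11504 ≈ 17.016 hours.

17.0 hours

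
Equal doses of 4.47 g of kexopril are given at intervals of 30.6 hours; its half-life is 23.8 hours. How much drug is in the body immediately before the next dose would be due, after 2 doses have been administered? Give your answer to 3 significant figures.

2.59 g

The 2 doses were given 61.2, 30.6 hours ago.
Total = 4.47·(1/2)^(61.2/23.8) + 4.47·(1/2)^(30.6/23.8)
      = 0.75202 + 1.8334 ≈ 2.5855 g.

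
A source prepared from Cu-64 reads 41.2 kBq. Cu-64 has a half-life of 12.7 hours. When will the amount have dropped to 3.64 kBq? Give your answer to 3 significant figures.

44.5 hours

Fraction remaining = 3.64/41.2 ≈ 0.08835.
n = log₂(41.2/3.64) = ln(11.319)/ln 2 ≈ 3.5006 half-lives.
t = n × t½ = 3.5006 × 12.7 ≈ 44.458 hours.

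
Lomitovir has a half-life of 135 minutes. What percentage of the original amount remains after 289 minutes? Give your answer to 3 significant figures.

22.7%

n = 289/135 ≈ 2.1407 half-lives.
Fraction remaining = (1/2)^2.1407 ≈ 0.22676, i.e. 22.676%.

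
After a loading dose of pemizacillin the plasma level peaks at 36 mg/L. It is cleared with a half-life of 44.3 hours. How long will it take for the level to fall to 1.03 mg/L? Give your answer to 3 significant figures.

227 hours

Fraction remaining = 1.03/36 ≈ 0.028611.
n = log₂(36/1.03) = ln(34.951)/ln 2 ≈ 5.1273 half-lives.
t = n × t½ = 5.1273 × 44.3 ≈ 227.14 hours.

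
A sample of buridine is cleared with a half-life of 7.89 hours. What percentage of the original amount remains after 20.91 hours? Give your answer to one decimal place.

n = 20.91/7.89 ≈ 2.6502 half-lives.
Fraction remaining = (1/2)^2.6502 ≈ 0.1593, i.e. 15.93%.

15.9%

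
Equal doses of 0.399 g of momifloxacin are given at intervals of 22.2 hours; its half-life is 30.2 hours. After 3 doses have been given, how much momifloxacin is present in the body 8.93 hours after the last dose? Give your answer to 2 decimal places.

The 3 doses were given 53.33, 31.13, 8.93 hours ago.
Total = 0.399·(1/2)^(53.33/30.2) + 0.399·(1/2)^(31.13/30.2) + 0.399·(1/2)^(8.93/30.2)
      = 0.11732 + 0.19529 + 0.32506 ≈ 0.63767 g.

0.64 g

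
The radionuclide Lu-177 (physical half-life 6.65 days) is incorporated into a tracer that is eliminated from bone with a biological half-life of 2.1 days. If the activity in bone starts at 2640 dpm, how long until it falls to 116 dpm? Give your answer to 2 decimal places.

7.20 days

1/t_eff = 1/t_phys + 1/t_biol = 1/6.65 + 1/2.1 = 0.62657 per day.
t_eff = 6.65 × 2.1 / (6.65 + 2.1) ≈ 1.596 days.
n = log₂(2640/116) ≈ 4.5083; t = 4.5083 × 1.596 ≈ 7.1953 days.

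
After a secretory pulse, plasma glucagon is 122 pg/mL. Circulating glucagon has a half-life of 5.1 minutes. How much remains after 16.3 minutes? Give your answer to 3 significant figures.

Number of half-lives: n = 16.3/5.1 ≈ 3.1961.
Remaining = 122 × (1/2)^3.1961 = 122 × 0.10912 ≈ 13.312 pg/mL.

13.3 pg/mL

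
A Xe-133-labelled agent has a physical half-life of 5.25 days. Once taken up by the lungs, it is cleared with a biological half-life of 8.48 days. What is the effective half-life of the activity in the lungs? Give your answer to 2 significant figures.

1/t_eff = 1/t_phys + 1/t_biol = 1/5.25 + 1/8.48 = 0.3084 per day.
t_eff = 5.25 × 8.48 / (5.25 + 8.48) ≈ 3.2425 days.

3.2 days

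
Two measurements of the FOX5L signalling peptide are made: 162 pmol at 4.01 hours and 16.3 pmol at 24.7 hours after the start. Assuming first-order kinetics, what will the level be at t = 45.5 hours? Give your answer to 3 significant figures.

Over Δt = 24.7 − 4.01 = 20.69 hours, the level fell by a factor of 162/16.3 ≈ 9.9387.
n = log₂(9.9387) ≈ 3.313 half-lives, so t½ = 20.69/3.313 ≈ 6.245 hours.
From t = 24.7 to t = 45.5: 16.3 × (1/2)^((45.5−24.7)/6.245) ≈ 1.6202 pmol.

1.62 pmol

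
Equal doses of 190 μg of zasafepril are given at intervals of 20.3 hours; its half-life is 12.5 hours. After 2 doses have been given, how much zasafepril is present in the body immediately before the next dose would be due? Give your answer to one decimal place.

81.6 μg

The 2 doses were given 40.6, 20.3 hours ago.
Total = 190·(1/2)^(40.6/12.5) + 190·(1/2)^(20.3/12.5)
      = 19.999 + 61.643 ≈ 81.642 μg.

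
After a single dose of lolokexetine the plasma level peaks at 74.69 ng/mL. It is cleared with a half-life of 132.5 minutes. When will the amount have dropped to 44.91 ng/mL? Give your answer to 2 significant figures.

97 minutes

Fraction remaining = 44.91/74.69 ≈ 0.60129.
n = log₂(74.69/44.91) = ln(1.6631)/ln 2 ≈ 0.73388 half-lives.
t = n × t½ = 0.73388 × 132.5 ≈ 97.239 minutes.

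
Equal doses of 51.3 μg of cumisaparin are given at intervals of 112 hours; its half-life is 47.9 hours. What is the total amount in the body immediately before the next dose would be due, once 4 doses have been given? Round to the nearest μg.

The 4 doses were given 448, 336, 224, 112 hours ago.
Total = 51.3·(1/2)^(448/47.9) + 51.3·(1/2)^(336/47.9) + 51.3·(1/2)^(224/47.9) + 51.3·(1/2)^(112/47.9)
      = 0.078458 + 0.39674 + 2.0062 + 10.145 ≈ 12.626 μg.

13 μg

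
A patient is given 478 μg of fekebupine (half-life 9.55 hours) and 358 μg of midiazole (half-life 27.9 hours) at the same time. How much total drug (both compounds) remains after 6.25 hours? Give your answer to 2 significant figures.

fekebupine: 478 × (1/2)^(6.25/9.55) = 478 × (1/2)^0.65445 ≈ 303.68 μg.
midiazole: 358 × (1/2)^(6.25/27.9) = 358 × (1/2)^0.22401 ≈ 306.51 μg.
Total = 303.68 + 306.51 ≈ 610.19 μg.

610 μg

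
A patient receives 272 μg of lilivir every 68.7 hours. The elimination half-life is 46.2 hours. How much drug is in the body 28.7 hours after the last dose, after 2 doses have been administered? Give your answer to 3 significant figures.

240 μg

The 2 doses were given 97.4, 28.7 hours ago.
Total = 272·(1/2)^(97.4/46.2) + 272·(1/2)^(28.7/46.2)
      = 63.086 + 176.83 ≈ 239.92 μg.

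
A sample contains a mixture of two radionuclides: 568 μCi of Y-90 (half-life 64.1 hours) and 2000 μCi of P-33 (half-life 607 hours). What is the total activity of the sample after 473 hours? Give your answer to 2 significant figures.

Y-90: 568 × (1/2)^(473/64.1) = 568 × (1/2)^7.3791 ≈ 3.4121 μCi.
P-33: 2000 × (1/2)^(473/607) = 2000 × (1/2)^0.77924 ≈ 1165.3 μCi.
Total = 3.4121 + 1165.3 ≈ 1168.8 μCi.

1200 μCi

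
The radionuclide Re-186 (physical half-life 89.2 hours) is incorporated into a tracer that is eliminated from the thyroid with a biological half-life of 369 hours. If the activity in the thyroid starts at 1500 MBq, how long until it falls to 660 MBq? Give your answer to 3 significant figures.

1/t_eff = 1/t_phys + 1/t_biol = 1/89.2 + 1/369 = 0.013921 per hour.
t_eff = 89.2 × 369 / (89.2 + 369) ≈ 71.835 hours.
n = log₂(1500/660) ≈ 1.1844; t = 1.1844 × 71.835 ≈ 85.083 hours.

85.1 hours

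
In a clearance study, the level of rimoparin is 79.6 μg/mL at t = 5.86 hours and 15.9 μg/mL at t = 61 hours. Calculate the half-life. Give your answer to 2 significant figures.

Over Δt = 61 − 5.86 = 55.14 hours, the level fell by a factor of 79.6/15.9 ≈ 5.0063.
n = log₂(5.0063) ≈ 2.3237 half-lives, so t½ = 55.14/2.3237 ≈ 23.729 hours.

24 hours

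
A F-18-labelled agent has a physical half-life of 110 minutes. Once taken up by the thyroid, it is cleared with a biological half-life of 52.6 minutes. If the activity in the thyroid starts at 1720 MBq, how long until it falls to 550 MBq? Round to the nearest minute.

59 minutes

1/t_eff = 1/t_phys + 1/t_biol = 1/110 + 1/52.6 = 0.028102 per minute.
t_eff = 110 × 52.6 / (110 + 52.6) ≈ 35.584 minutes.
n = log₂(1720/550) ≈ 1.6449; t = 1.6449 × 35.584 ≈ 58.533 minutes.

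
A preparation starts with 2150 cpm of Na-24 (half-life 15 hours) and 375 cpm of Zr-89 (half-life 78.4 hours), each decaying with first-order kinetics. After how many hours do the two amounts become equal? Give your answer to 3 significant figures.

Set 2150·(1/2)^(t/15) = 375·(1/2)^(t/78.4).
Taking log₂: log₂(2150/375) = t·(1/15 − 1/78.4).
log₂(5.7333) = 2.5194; 1/15 − 1/78.4 = 0.053912.
t = 2.5194 / 0.053912 ≈ 46.732 hours.

46.7 hours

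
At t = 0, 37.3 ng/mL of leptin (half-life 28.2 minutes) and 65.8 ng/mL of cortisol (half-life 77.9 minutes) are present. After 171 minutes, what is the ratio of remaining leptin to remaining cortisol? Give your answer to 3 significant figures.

leptin: 37.3 × (1/2)^(171/28.2) = 37.3 × (1/2)^6.0638 ≈ 0.55759 ng/mL.
cortisol: 65.8 × (1/2)^(171/77.9) = 65.8 × (1/2)^2.1951 ≈ 14.369 ng/mL.
Ratio ≈ 0.55759 / 14.369 ≈ 0.038805.

0.0388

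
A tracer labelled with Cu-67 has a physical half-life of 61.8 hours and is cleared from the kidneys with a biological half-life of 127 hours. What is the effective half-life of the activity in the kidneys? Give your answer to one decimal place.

1/t_eff = 1/t_phys + 1/t_biol = 1/61.8 + 1/127 = 0.024055 per hour.
t_eff = 61.8 × 127 / (61.8 + 127) ≈ 41.571 hours.

41.6 hours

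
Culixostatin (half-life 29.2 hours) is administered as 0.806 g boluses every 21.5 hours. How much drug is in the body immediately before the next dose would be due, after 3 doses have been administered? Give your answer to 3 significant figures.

The 3 doses were given 64.5, 43, 21.5 hours ago.
Total = 0.806·(1/2)^(64.5/29.2) + 0.806·(1/2)^(43/29.2) + 0.806·(1/2)^(21.5/29.2)
      = 0.17434 + 0.29043 + 0.48382 ≈ 0.94859 g.

0.949 g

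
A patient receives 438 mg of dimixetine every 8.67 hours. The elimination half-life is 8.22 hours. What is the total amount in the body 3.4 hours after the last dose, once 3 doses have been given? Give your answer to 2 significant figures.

560 mg

The 3 doses were given 20.74, 12.07, 3.4 hours ago.
Total = 438·(1/2)^(20.74/8.22) + 438·(1/2)^(12.07/8.22) + 438·(1/2)^(3.4/8.22)
      = 76.198 + 158.29 + 328.82 ≈ 563.31 mg.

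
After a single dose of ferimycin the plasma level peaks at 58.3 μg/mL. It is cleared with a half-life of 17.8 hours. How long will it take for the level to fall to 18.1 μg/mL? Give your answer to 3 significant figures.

30.0 hours

Fraction remaining = 18.1/58.3 ≈ 0.31046.
n = log₂(58.3/18.1) = ln(3.221)/ln 2 ≈ 1.6875 half-lives.
t = n × t½ = 1.6875 × 17.8 ≈ 30.038 hours.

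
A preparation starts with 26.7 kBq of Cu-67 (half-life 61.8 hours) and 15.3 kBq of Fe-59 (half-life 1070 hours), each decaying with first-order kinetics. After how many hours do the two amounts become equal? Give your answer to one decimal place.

Set 26.7·(1/2)^(t/61.8) = 15.3·(1/2)^(t/1070).
Taking log₂: log₂(26.7/15.3) = t·(1/61.8 − 1/1070).
log₂(1.7451) = 0.80331; 1/61.8 − 1/1070 = 0.015247.
t = 0.80331 / 0.015247 ≈ 52.688 hours.

52.7 hours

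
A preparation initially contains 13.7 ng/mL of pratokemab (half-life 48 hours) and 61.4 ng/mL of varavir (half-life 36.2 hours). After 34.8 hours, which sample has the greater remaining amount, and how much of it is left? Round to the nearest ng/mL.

varavir, 32 ng/mL

pratokemab: 13.7 × (1/2)^0.725 ≈ 8.2885 ng/mL.
varavir: 61.4 × (1/2)^0.96133 ≈ 31.534 ng/mL.
Varavir has more remaining, at ≈ 31.534 ng/mL.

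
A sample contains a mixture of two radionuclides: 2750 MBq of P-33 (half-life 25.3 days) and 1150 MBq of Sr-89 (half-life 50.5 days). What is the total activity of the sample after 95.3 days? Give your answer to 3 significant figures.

513 MBq

P-33: 2750 × (1/2)^(95.3/25.3) = 2750 × (1/2)^3.7668 ≈ 202.03 MBq.
Sr-89: 1150 × (1/2)^(95.3/50.5) = 1150 × (1/2)^1.8871 ≈ 310.9 MBq.
Total = 202.03 + 310.9 ≈ 512.93 MBq.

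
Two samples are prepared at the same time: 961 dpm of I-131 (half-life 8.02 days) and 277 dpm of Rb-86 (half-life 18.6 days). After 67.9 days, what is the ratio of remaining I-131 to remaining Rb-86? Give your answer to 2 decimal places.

I-131: 961 × (1/2)^(67.9/8.02) = 961 × (1/2)^8.4663 ≈ 2.7171 dpm.
Rb-86: 277 × (1/2)^(67.9/18.6) = 277 × (1/2)^3.6505 ≈ 22.058 dpm.
Ratio ≈ 2.7171 / 22.058 ≈ 0.12318.

0.12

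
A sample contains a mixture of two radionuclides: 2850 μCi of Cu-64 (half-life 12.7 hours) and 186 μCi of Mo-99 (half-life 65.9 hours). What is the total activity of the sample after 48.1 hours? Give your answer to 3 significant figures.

319 μCi

Cu-64: 2850 × (1/2)^(48.1/12.7) = 2850 × (1/2)^3.7874 ≈ 206.41 μCi.
Mo-99: 186 × (1/2)^(48.1/65.9) = 186 × (1/2)^0.72989 ≈ 112.15 μCi.
Total = 206.41 + 112.15 ≈ 318.55 μCi.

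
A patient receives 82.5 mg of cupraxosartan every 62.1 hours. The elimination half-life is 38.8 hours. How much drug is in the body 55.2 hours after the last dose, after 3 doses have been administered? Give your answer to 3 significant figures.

44.3 mg

The 3 doses were given 179.4, 117.3, 55.2 hours ago.
Total = 82.5·(1/2)^(179.4/38.8) + 82.5·(1/2)^(117.3/38.8) + 82.5·(1/2)^(55.2/38.8)
      = 3.3464 + 10.148 + 30.774 ≈ 44.268 mg.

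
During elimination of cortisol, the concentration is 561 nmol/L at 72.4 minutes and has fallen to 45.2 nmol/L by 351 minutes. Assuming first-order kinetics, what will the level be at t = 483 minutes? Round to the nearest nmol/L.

Over Δt = 351 − 72.4 = 278.6 minutes, the level fell by a factor of 561/45.2 ≈ 12.412.
n = log₂(12.412) ≈ 3.6336 half-lives, so t½ = 278.6/3.6336 ≈ 76.673 minutes.
From t = 351 to t = 483: 45.2 × (1/2)^((483−351)/76.673) ≈ 13.705 nmol/L.

14 nmol/L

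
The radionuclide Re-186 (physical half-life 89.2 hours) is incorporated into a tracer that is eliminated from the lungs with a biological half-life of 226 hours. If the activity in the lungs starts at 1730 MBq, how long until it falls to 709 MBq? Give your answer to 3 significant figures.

1/t_eff = 1/t_phys + 1/t_biol = 1/89.2 + 1/226 = 0.015636 per hour.
t_eff = 89.2 × 226 / (89.2 + 226) ≈ 63.957 hours.
n = log₂(1730/709) ≈ 1.2869; t = 1.2869 × 63.957 ≈ 82.307 hours.

82.3 hours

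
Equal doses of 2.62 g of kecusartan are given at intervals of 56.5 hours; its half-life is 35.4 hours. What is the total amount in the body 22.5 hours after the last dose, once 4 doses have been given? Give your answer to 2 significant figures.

The 4 doses were given 192, 135.5, 79, 22.5 hours ago.
Total = 2.62·(1/2)^(192/35.4) + 2.62·(1/2)^(135.5/35.4) + 2.62·(1/2)^(79/35.4) + 2.62·(1/2)^(22.5/35.4)
      = 0.061037 + 0.18452 + 0.55784 + 1.6864 ≈ 2.4898 g.

2.5 g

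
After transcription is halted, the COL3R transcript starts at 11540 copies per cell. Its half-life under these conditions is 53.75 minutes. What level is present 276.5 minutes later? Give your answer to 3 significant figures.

Number of half-lives: n = 276.5/53.75 ≈ 5.1442.
Remaining = 11540 × (1/2)^5.1442 = 11540 × 0.028278 ≈ 326.33 copies per cell.

326 copies per cell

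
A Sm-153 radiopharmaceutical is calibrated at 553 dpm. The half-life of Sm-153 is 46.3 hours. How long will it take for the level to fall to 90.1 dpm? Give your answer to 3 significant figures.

121 hours

Fraction remaining = 90.1/553 ≈ 0.16293.
n = log₂(553/90.1) = ln(6.1376)/ln 2 ≈ 2.6177 half-lives.
t = n × t½ = 2.6177 × 46.3 ≈ 121.2 hours.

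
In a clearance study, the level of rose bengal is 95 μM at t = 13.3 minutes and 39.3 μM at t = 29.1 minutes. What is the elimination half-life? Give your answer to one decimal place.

12.4 minutes

Over Δt = 29.1 − 13.3 = 15.8 minutes, the level fell by a factor of 95/39.3 ≈ 2.4173.
n = log₂(2.4173) ≈ 1.2734 half-lives, so t½ = 15.8/1.2734 ≈ 12.408 minutes.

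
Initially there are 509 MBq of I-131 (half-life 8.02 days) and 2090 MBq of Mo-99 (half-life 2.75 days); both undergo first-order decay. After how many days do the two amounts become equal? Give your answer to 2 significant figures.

8.5 days

Set 509·(1/2)^(t/8.02) = 2090·(1/2)^(t/2.75).
Taking log₂: log₂(509/2090) = t·(1/8.02 − 1/2.75).
log₂(0.24354) = -2.0378; 1/8.02 − 1/2.75 = -0.23895.
t = -2.0378 / -0.23895 ≈ 8.5281 days.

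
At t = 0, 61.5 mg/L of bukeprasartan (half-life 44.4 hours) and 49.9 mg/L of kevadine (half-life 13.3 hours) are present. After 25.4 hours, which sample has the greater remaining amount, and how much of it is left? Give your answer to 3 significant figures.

bukeprasartan: 61.5 × (1/2)^0.57207 ≈ 41.368 mg/L.
kevadine: 49.9 × (1/2)^1.9098 ≈ 13.28 mg/L.
Bukeprasartan has more remaining, at ≈ 41.368 mg/L.

bukeprasartan, 41.4 mg/L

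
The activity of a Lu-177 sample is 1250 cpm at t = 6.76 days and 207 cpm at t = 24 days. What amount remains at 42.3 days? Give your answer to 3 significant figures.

Over Δt = 24 − 6.76 = 17.24 days, the level fell by a factor of 1250/207 ≈ 6.0386.
n = log₂(6.0386) ≈ 2.5942 half-lives, so t½ = 17.24/2.5942 ≈ 6.6455 days.
From t = 24 to t = 42.3: 207 × (1/2)^((42.3−24)/6.6455) ≈ 30.691 cpm.

30.7 cpm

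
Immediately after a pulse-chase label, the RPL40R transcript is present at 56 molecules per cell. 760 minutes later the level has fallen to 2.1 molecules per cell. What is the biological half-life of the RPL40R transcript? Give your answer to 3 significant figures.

160 minutes

A/A₀ = 2.1/56 ≈ 0.0375.
n = log₂(26.667) ≈ 4.737 half-lives elapsed in 760 minutes.
t½ = 760/4.737 ≈ 160.44 minutes.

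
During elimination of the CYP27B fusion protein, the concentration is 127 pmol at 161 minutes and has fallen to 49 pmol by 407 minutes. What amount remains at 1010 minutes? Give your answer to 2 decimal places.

4.75 pmol

Over Δt = 407 − 161 = 246 minutes, the level fell by a factor of 127/49 ≈ 2.5918.
n = log₂(2.5918) ≈ 1.374 half-lives, so t½ = 246/1.374 ≈ 179.04 minutes.
From t = 407 to t = 1010: 49 × (1/2)^((1010−407)/179.04) ≈ 4.7463 pmol.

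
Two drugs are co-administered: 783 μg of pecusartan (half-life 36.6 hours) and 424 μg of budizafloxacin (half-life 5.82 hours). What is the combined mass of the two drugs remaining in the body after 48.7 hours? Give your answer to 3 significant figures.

313 μg

pecusartan: 783 × (1/2)^(48.7/36.6) = 783 × (1/2)^1.3306 ≈ 311.32 μg.
budizafloxacin: 424 × (1/2)^(48.7/5.82) = 424 × (1/2)^8.3677 ≈ 1.2836 μg.
Total = 311.32 + 1.2836 ≈ 312.61 μg.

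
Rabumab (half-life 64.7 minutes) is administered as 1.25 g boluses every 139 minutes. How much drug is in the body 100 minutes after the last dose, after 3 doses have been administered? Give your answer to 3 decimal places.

0.547 g

The 3 doses were given 378, 239, 100 minutes ago.
Total = 1.25·(1/2)^(378/64.7) + 1.25·(1/2)^(239/64.7) + 1.25·(1/2)^(100/64.7)
      = 0.021787 + 0.096586 + 0.42819 ≈ 0.54657 g.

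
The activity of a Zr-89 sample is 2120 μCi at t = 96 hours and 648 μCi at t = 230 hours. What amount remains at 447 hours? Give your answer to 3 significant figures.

95.1 μCi

Over Δt = 230 − 96 = 134 hours, the level fell by a factor of 2120/648 ≈ 3.2716.
n = log₂(3.2716) ≈ 1.71 half-lives, so t½ = 134/1.71 ≈ 78.363 hours.
From t = 230 to t = 447: 648 × (1/2)^((447−230)/78.363) ≈ 95.054 μCi.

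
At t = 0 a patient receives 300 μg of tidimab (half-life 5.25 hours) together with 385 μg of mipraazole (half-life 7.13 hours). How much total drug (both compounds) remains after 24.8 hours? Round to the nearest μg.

46 μg

tidimab: 300 × (1/2)^(24.8/5.25) = 300 × (1/2)^4.7238 ≈ 11.353 μg.
mipraazole: 385 × (1/2)^(24.8/7.13) = 385 × (1/2)^3.4783 ≈ 34.546 μg.
Total = 11.353 + 34.546 ≈ 45.899 μg.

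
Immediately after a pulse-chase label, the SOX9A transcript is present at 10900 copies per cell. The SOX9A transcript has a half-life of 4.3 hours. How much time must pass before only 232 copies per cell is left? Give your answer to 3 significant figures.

23.9 hours

Fraction remaining = 232/10900 ≈ 0.021284.
n = log₂(10900/232) = ln(46.983)/ln 2 ≈ 5.5541 half-lives.
t = n × t½ = 5.5541 × 4.3 ≈ 23.882 hours.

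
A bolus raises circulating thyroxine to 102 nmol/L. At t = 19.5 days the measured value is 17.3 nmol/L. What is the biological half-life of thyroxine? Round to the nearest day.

A/A₀ = 17.3/102 ≈ 0.16961.
n = log₂(5.896) ≈ 2.5597 half-lives elapsed in 19.5 days.
t½ = 19.5/2.5597 ≈ 7.618 days.

8 days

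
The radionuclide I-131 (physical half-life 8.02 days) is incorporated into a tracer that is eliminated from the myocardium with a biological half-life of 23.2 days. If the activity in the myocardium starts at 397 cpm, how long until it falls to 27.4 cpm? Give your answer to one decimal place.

1/t_eff = 1/t_phys + 1/t_biol = 1/8.02 + 1/23.2 = 0.16779 per day.
t_eff = 8.02 × 23.2 / (8.02 + 23.2) ≈ 5.9598 days.
n = log₂(397/27.4) ≈ 3.8569; t = 3.8569 × 5.9598 ≈ 22.986 days.

23.0 days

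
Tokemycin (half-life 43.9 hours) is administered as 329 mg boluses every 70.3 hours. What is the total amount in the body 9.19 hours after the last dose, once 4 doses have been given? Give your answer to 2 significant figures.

The 4 doses were given 220.09, 149.79, 79.49, 9.19 hours ago.
Total = 329·(1/2)^(220.09/43.9) + 329·(1/2)^(149.79/43.9) + 329·(1/2)^(79.49/43.9) + 329·(1/2)^(9.19/43.9)
      = 10.186 + 30.907 + 93.782 + 284.56 ≈ 419.44 mg.

420 mg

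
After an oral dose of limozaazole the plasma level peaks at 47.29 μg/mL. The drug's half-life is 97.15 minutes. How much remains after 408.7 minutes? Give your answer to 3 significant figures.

2.56 μg/mL

Number of half-lives: n = 408.7/97.15 ≈ 4.2069.
Remaining = 47.29 × (1/2)^4.2069 = 47.29 × 0.05415 ≈ 2.5608 μg/mL.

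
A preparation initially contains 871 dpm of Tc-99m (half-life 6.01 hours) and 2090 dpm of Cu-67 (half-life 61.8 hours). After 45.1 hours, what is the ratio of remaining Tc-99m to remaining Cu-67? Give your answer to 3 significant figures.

Tc-99m: 871 × (1/2)^(45.1/6.01) = 871 × (1/2)^7.5042 ≈ 4.7978 dpm.
Cu-67: 2090 × (1/2)^(45.1/61.8) = 2090 × (1/2)^0.72977 ≈ 1260.3 dpm.
Ratio ≈ 4.7978 / 1260.3 ≈ 0.003807.

0.00381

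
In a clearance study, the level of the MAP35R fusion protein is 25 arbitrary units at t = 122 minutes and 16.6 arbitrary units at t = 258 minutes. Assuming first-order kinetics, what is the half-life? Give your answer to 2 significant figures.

230 minutes

Over Δt = 258 − 122 = 136 minutes, the level fell by a factor of 25/16.6 ≈ 1.506.
n = log₂(1.506) ≈ 0.59074 half-lives, so t½ = 136/0.59074 ≈ 230.22 minutes.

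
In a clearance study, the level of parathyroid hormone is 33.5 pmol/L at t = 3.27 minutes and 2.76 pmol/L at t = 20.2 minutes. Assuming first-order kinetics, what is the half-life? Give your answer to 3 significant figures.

Over Δt = 20.2 − 3.27 = 16.93 minutes, the level fell by a factor of 33.5/2.76 ≈ 12.138.
n = log₂(12.138) ≈ 3.6014 half-lives, so t½ = 16.93/3.6014 ≈ 4.7009 minutes.

4.70 minutes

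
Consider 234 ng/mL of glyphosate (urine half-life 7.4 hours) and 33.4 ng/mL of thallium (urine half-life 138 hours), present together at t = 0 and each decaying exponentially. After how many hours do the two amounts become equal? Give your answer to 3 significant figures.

22.0 hours

Set 234·(1/2)^(t/7.4) = 33.4·(1/2)^(t/138).
Taking log₂: log₂(234/33.4) = t·(1/7.4 − 1/138).
log₂(7.006) = 2.8086; 1/7.4 − 1/138 = 0.12789.
t = 2.8086 / 0.12789 ≈ 21.961 hours.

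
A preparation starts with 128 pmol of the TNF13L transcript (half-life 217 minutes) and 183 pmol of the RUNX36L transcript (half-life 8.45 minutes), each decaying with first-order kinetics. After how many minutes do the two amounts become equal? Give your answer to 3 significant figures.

4.53 minutes

Set 128·(1/2)^(t/217) = 183·(1/2)^(t/8.45).
Taking log₂: log₂(128/183) = t·(1/217 − 1/8.45).
log₂(0.69945) = -0.5157; 1/217 − 1/8.45 = -0.11373.
t = -0.5157 / -0.11373 ≈ 4.5342 minutes.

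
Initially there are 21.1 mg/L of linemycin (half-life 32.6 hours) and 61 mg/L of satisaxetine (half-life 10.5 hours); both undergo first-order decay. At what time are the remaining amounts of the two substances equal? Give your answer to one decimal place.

23.7 hours

Set 21.1·(1/2)^(t/32.6) = 61·(1/2)^(t/10.5).
Taking log₂: log₂(21.1/61) = t·(1/32.6 − 1/10.5).
log₂(0.3459) = -1.5316; 1/32.6 − 1/10.5 = -0.064563.
t = -1.5316 / -0.064563 ≈ 23.722 hours.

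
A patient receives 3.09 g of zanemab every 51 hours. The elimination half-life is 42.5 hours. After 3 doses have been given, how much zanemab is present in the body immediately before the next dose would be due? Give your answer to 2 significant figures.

The 3 doses were given 153, 102, 51 hours ago.
Total = 3.09·(1/2)^(153/42.5) + 3.09·(1/2)^(102/42.5) + 3.09·(1/2)^(51/42.5)
      = 0.25483 + 0.58545 + 1.345 ≈ 2.1853 g.

2.2 g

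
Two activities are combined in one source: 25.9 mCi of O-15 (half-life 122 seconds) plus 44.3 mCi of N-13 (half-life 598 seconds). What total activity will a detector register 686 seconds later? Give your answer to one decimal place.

O-15: 25.9 × (1/2)^(686/122) = 25.9 × (1/2)^5.623 ≈ 0.52556 mCi.
N-13: 44.3 × (1/2)^(686/598) = 44.3 × (1/2)^1.1472 ≈ 20.002 mCi.
Total = 0.52556 + 20.002 ≈ 20.528 mCi.

20.5 mCi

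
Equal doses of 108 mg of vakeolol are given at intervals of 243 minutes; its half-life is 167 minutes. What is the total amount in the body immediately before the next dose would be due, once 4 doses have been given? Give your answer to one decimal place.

The 4 doses were given 972, 729, 486, 243 minutes ago.
Total = 108·(1/2)^(972/167) + 108·(1/2)^(729/167) + 108·(1/2)^(486/167) + 108·(1/2)^(243/167)
      = 1.9113 + 5.2402 + 14.367 + 39.391 ≈ 60.91 mg.

60.9 mg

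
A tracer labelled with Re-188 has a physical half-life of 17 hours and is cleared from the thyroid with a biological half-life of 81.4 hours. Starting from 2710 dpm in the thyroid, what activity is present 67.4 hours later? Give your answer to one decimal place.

1/t_eff = 1/t_phys + 1/t_biol = 1/17 + 1/81.4 = 0.071109 per hour.
t_eff = 17 × 81.4 / (17 + 81.4) ≈ 14.063 hours.
Remaining = 2710 × (1/2)^(67.4/14.063) = 2710 × (1/2)^4.7927 ≈ 97.773 dpm.

97.8 dpm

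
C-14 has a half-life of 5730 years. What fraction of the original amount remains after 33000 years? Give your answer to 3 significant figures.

n = 33000/5730 ≈ 5.7592 half-lives.
Fraction remaining = (1/2)^5.7592 ≈ 0.018464.

0.0185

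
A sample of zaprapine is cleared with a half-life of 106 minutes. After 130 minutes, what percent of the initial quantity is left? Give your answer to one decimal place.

42.7%

n = 130/106 ≈ 1.2264 half-lives.
Fraction remaining = (1/2)^1.2264 ≈ 0.42738, i.e. 42.738%.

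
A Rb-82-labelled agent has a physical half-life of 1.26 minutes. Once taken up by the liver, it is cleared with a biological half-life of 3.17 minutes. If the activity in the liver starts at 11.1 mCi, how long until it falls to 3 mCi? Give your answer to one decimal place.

1/t_eff = 1/t_phys + 1/t_biol = 1/1.26 + 1/3.17 = 1.1091 per minute.
t_eff = 1.26 × 3.17 / (1.26 + 3.17) ≈ 0.90163 minutes.
n = log₂(11.1/3) ≈ 1.8875; t = 1.8875 × 0.90163 ≈ 1.7018 minutes.

1.7 minutes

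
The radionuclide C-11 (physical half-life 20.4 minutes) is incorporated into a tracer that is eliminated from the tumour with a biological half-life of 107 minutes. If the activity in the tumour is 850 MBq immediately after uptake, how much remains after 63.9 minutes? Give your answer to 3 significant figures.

1/t_eff = 1/t_phys + 1/t_biol = 1/20.4 + 1/107 = 0.058365 per minute.
t_eff = 20.4 × 107 / (20.4 + 107) ≈ 17.133 minutes.
Remaining = 850 × (1/2)^(63.9/17.133) = 850 × (1/2)^3.7295 ≈ 64.079 MBq.

64.1 MBq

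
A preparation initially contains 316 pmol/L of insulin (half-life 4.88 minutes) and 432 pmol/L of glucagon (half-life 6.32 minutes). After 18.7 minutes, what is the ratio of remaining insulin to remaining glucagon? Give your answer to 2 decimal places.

0.40

insulin: 316 × (1/2)^(18.7/4.88) = 316 × (1/2)^3.832 ≈ 22.19 pmol/L.
glucagon: 432 × (1/2)^(18.7/6.32) = 432 × (1/2)^2.9589 ≈ 55.562 pmol/L.
Ratio ≈ 22.19 / 55.562 ≈ 0.39937.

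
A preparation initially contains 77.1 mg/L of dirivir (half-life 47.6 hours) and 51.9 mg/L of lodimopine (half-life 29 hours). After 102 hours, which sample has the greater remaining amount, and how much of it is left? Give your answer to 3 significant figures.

dirivir: 77.1 × (1/2)^2.1429 ≈ 17.458 mg/L.
lodimopine: 51.9 × (1/2)^3.5172 ≈ 4.5329 mg/L.
Dirivir has more remaining, at ≈ 17.458 mg/L.

dirivir, 17.5 mg/L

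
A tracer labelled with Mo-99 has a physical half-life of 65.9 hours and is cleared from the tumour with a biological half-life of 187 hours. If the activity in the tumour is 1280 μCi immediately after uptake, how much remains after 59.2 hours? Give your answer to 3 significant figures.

1/t_eff = 1/t_phys + 1/t_biol = 1/65.9 + 1/187 = 0.020522 per hour.
t_eff = 65.9 × 187 / (65.9 + 187) ≈ 48.728 hours.
Remaining = 1280 × (1/2)^(59.2/48.728) = 1280 × (1/2)^1.2149 ≈ 551.42 μCi.

551 μCi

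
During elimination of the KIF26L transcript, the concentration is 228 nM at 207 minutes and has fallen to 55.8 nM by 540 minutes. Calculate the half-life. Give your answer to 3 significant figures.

164 minutes

Over Δt = 540 − 207 = 333 minutes, the level fell by a factor of 228/55.8 ≈ 4.086.
n = log₂(4.086) ≈ 2.0307 half-lives, so t½ = 333/2.0307 ≈ 163.98 minutes.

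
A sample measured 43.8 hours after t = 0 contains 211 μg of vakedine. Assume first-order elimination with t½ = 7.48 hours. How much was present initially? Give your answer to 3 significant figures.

Number of half-lives elapsed: n = 43.8/7.48 ≈ 5.8556.
A₀ = A × 2^n = 211 × 2^5.8556 = 211 × 57.905 ≈ 12218 μg.

12200 μg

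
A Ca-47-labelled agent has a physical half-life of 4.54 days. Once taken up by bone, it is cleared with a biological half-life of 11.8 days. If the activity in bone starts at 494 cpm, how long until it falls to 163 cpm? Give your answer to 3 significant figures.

1/t_eff = 1/t_phys + 1/t_biol = 1/4.54 + 1/11.8 = 0.30501 per day.
t_eff = 4.54 × 11.8 / (4.54 + 11.8) ≈ 3.2786 days.
n = log₂(494/163) ≈ 1.5996; t = 1.5996 × 3.2786 ≈ 5.2445 days.

5.24 days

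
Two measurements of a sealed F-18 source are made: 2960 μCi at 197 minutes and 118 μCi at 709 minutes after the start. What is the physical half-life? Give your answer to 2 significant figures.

Over Δt = 709 − 197 = 512 minutes, the level fell by a factor of 2960/118 ≈ 25.085.
n = log₂(25.085) ≈ 4.6487 half-lives, so t½ = 512/4.6487 ≈ 110.14 minutes.

110 minutes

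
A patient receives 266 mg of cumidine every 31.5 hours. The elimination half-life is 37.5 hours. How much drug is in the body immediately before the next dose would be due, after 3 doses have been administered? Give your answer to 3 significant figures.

278 mg

The 3 doses were given 94.5, 63, 31.5 hours ago.
Total = 266·(1/2)^(94.5/37.5) + 266·(1/2)^(63/37.5) + 266·(1/2)^(31.5/37.5)
      = 46.375 + 83.014 + 148.6 ≈ 277.99 mg.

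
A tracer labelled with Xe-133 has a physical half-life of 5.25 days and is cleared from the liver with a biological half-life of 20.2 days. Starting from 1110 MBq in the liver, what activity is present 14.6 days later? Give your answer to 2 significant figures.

1/t_eff = 1/t_phys + 1/t_biol = 1/5.25 + 1/20.2 = 0.23998 per day.
t_eff = 5.25 × 20.2 / (5.25 + 20.2) ≈ 4.167 days.
Remaining = 1110 × (1/2)^(14.6/4.167) = 1110 × (1/2)^3.5037 ≈ 97.858 MBq.

98 MBq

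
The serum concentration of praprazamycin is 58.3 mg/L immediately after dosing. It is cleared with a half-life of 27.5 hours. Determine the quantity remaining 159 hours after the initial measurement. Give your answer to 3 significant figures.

Number of half-lives: n = 159/27.5 ≈ 5.7818.
Remaining = 58.3 × (1/2)^5.7818 = 58.3 × 0.018176 ≈ 1.0597 mg/L.

1.06 mg/L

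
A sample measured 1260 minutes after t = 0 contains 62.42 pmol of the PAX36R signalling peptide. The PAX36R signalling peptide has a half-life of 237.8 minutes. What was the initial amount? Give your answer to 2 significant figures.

2500 pmol

Number of half-lives elapsed: n = 1260/237.8 ≈ 5.2986.
A₀ = A × 2^n = 62.42 × 2^5.2986 = 62.42 × 39.358 ≈ 2456.7 pmol.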